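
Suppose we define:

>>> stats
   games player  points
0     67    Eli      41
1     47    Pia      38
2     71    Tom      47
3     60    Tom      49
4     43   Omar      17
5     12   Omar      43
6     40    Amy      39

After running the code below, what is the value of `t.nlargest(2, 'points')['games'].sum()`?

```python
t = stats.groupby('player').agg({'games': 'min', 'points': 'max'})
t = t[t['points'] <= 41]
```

107

group by player: min(games), max(points):
        games  points
player               
Amy        40      39
Eli        67      41
Omar       12      43
Pia        47      38
Tom        60      49
filter rows where points <= 41:
        games  points
player               
Amy        40      39
Eli        67      41
Pia        47      38
take 2 rows with largest points:
        games  points
player               
Eli        67      41
Amy        40      39
Reading off the sum of column 'games', we get 107.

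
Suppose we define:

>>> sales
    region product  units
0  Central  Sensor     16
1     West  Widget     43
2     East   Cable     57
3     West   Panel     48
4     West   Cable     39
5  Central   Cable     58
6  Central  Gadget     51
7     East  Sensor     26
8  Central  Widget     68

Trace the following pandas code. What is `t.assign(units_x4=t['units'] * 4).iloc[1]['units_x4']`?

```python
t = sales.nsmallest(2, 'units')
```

take 2 rows with smallest units:
    region product  units
0  Central  Sensor     16
7     East  Sensor     26
add column units_x4 = t['units'] * 4:
    region product  units  units_x4
0  Central  Sensor     16        64
7     East  Sensor     26       104

104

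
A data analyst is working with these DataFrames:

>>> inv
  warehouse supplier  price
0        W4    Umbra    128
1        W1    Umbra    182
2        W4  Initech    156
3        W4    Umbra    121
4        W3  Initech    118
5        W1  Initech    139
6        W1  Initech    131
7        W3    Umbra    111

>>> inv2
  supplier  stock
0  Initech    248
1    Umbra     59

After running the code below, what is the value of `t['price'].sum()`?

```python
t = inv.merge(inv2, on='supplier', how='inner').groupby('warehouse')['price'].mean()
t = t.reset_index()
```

merge on 'supplier' (how='inner') → 8 rows:
  warehouse supplier  price  stock
0        W4    Umbra    128     59
1        W1    Umbra    182     59
2        W4  Initech    156    248
3        W4    Umbra    121     59
4        W3  Initech    118    248
5        W1  Initech    139    248
6        W1  Initech    131    248
7        W3    Umbra    111     59
group by warehouse, mean of price:
warehouse
W1    150.666667
W3    114.500000
W4    135.000000
Name: price, dtype: float64
reset_index():
  warehouse       price
0        W1  150.666667
1        W3  114.500000
2        W4  135.000000
sum of column 'price' → 400.166666667

400.166666667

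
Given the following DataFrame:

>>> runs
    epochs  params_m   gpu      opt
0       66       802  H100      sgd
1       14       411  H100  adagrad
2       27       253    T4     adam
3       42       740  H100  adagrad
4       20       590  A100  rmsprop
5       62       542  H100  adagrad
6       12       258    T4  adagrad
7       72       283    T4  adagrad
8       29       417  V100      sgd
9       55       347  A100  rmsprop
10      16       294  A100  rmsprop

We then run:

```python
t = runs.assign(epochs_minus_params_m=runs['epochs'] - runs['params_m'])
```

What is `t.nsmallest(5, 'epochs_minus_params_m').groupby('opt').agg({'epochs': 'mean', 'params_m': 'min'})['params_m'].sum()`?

add column epochs_minus_params_m = runs['epochs'] - runs['params_m']:
    epochs  params_m   gpu      opt  epochs_minus_params_m
0       66       802  H100      sgd                   -736
1       14       411  H100  adagrad                   -397
2       27       253    T4     adam                   -226
3       42       740  H100  adagrad                   -698
4       20       590  A100  rmsprop                   -570
5       62       542  H100  adagrad                   -480
6       12       258    T4  adagrad                   -246
7       72       283    T4  adagrad                   -211
8       29       417  V100      sgd                   -388
9       55       347  A100  rmsprop                   -292
10      16       294  A100  rmsprop                   -278
take 5 rows with smallest epochs_minus_params_m:
   epochs  params_m   gpu      opt  epochs_minus_params_m
0      66       802  H100      sgd                   -736
3      42       740  H100  adagrad                   -698
4      20       590  A100  rmsprop                   -570
5      62       542  H100  adagrad                   -480
1      14       411  H100  adagrad                   -397
group by opt: mean(epochs), min(params_m):
            epochs  params_m
opt                         
adagrad  39.333333       411
rmsprop  20.000000       590
sgd      66.000000       802

1803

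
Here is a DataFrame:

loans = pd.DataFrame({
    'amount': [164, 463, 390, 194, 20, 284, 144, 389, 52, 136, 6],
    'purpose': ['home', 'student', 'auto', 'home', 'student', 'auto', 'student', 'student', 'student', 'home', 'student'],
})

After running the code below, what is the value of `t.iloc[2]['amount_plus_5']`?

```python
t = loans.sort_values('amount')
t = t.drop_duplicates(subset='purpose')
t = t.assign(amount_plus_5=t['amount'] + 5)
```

sort by amount:
    amount  purpose
10       6  student
4       20  student
8       52  student
9      136     home
6      144  student
0      164     home
3      194     home
5      284     auto
7      389  student
2      390     auto
1      463  student
drop duplicate purpose (keep=first):
    amount  purpose
10       6  student
9      136     home
5      284     auto
add column amount_plus_5 = t['amount'] + 5:
    amount  purpose  amount_plus_5
10       6  student             11
9      136     home            141
5      284     auto            289
The value at position 2, column 'amount_plus_5' is 289.

289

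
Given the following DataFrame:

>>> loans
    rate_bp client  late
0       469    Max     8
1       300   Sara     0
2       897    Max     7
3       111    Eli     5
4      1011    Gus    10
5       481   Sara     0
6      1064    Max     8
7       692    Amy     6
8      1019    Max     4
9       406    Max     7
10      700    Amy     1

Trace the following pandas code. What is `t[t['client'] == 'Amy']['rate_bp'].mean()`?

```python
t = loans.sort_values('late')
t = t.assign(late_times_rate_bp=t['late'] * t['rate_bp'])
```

696.0

sort by late:
    rate_bp client  late
1       300   Sara     0
5       481   Sara     0
10      700    Amy     1
8      1019    Max     4
3       111    Eli     5
7       692    Amy     6
2       897    Max     7
9       406    Max     7
0       469    Max     8
6      1064    Max     8
4      1011    Gus    10
add column late_times_rate_bp = t['late'] * t['rate_bp']:
    rate_bp client  late  late_times_rate_bp
1       300   Sara     0                   0
5       481   Sara     0                   0
10      700    Amy     1                 700
8      1019    Max     4                4076
3       111    Eli     5                 555
7       692    Amy     6                4152
2       897    Max     7                6279
9       406    Max     7                2842
0       469    Max     8                3752
6      1064    Max     8                8512
4      1011    Gus    10               10110
filter rows where client == 'Amy':
    rate_bp client  late  late_times_rate_bp
10      700    Amy     1                 700
7       692    Amy     6                4152
Finally, mean of column 'rate_bp' = 696.0.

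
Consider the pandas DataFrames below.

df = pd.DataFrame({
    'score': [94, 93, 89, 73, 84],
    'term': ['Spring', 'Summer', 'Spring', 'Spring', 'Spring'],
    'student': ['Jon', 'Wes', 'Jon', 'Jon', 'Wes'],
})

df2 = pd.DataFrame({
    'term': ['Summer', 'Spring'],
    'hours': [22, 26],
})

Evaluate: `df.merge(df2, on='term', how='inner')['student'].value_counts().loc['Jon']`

merge on 'term' (how='inner') → 5 rows:
   score    term student  hours
0     94  Spring     Jon     26
1     93  Summer     Wes     22
2     89  Spring     Jon     26
3     73  Spring     Jon     26
4     84  Spring     Wes     26
value_counts of student:
student
Jon    3
Wes    2
Name: count, dtype: int64
value at index 'Jon' → 3

3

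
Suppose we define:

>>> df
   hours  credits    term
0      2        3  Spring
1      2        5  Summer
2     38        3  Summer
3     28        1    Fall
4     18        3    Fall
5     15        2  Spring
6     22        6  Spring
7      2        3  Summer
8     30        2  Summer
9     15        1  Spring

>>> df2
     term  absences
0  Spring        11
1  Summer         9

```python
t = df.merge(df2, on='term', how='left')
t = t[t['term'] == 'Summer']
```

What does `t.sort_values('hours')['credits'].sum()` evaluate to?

merge on 'term' (how='left') → 10 rows:
   hours  credits    term  absences
0      2        3  Spring      11.0
1      2        5  Summer       9.0
2     38        3  Summer       9.0
3     28        1    Fall       NaN
4     18        3    Fall       NaN
5     15        2  Spring      11.0
6     22        6  Spring      11.0
7      2        3  Summer       9.0
8     30        2  Summer       9.0
9     15        1  Spring      11.0
filter rows where term == 'Summer':
   hours  credits    term  absences
1      2        5  Summer       9.0
2     38        3  Summer       9.0
7      2        3  Summer       9.0
8     30        2  Summer       9.0
sort by hours:
   hours  credits    term  absences
1      2        5  Summer       9.0
7      2        3  Summer       9.0
8     30        2  Summer       9.0
2     38        3  Summer       9.0
Reading off the sum of column 'credits', we get 13.

13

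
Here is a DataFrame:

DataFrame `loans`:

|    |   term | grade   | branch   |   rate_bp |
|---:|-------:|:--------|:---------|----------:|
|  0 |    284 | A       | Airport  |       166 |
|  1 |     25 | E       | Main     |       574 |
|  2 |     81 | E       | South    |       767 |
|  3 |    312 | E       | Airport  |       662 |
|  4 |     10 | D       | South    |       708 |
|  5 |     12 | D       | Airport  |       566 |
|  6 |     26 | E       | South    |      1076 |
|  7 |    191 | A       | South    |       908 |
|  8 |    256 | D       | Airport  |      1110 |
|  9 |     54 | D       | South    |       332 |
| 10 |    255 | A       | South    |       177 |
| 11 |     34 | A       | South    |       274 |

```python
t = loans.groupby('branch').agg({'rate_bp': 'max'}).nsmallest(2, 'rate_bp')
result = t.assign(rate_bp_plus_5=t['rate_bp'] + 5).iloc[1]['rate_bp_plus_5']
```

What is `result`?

group by branch, max of rate_bp:
         rate_bp
branch          
Airport     1110
Main         574
South       1076
take 2 rows with smallest rate_bp:
        rate_bp
branch         
Main        574
South      1076
add column rate_bp_plus_5 = t['rate_bp'] + 5:
        rate_bp  rate_bp_plus_5
branch                         
Main        574             579
South      1076            1081

1081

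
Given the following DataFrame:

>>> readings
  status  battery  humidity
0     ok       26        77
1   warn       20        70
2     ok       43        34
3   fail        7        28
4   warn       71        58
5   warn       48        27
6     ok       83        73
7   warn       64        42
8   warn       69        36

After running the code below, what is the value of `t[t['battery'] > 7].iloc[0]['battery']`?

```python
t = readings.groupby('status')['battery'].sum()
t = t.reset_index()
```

group by status, sum of battery:
status
fail      7
ok      152
warn    272
Name: battery, dtype: int64
reset_index():
  status  battery
0   fail        7
1     ok      152
2   warn      272
filter rows where battery > 7:
  status  battery
1     ok      152
2   warn      272
value at position 0, column 'battery' → 152

152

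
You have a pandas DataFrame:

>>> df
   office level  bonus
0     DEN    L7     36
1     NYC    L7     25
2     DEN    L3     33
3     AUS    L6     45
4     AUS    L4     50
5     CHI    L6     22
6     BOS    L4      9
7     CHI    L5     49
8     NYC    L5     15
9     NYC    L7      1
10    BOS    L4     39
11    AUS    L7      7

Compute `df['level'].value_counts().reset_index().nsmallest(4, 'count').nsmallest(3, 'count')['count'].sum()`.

value_counts of level:
level
L7    4
L4    3
L6    2
L5    2
L3    1
Name: count, dtype: int64
reset_index():
  level  count
0    L7      4
1    L4      3
2    L6      2
3    L5      2
4    L3      1
take 4 rows with smallest count:
  level  count
4    L3      1
2    L6      2
3    L5      2
1    L4      3
take 3 rows with smallest count:
  level  count
4    L3      1
2    L6      2
3    L5      2
Then the sum of column 'count': 5

5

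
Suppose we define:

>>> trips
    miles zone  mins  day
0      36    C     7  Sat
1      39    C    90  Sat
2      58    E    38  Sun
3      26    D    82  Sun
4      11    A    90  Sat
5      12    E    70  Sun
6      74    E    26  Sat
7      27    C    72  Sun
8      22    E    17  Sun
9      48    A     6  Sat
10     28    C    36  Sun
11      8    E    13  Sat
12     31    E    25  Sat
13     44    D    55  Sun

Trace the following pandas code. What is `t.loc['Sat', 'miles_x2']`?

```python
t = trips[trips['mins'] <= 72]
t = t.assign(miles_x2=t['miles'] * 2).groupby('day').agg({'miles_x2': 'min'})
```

filter rows where mins <= 72:
    miles zone  mins  day
0      36    C     7  Sat
2      58    E    38  Sun
5      12    E    70  Sun
6      74    E    26  Sat
7      27    C    72  Sun
8      22    E    17  Sun
9      48    A     6  Sat
10     28    C    36  Sun
11      8    E    13  Sat
12     31    E    25  Sat
13     44    D    55  Sun
add column miles_x2 = t['miles'] * 2:
    miles zone  mins  day  miles_x2
0      36    C     7  Sat        72
2      58    E    38  Sun       116
5      12    E    70  Sun        24
6      74    E    26  Sat       148
7      27    C    72  Sun        54
8      22    E    17  Sun        44
9      48    A     6  Sat        96
10     28    C    36  Sun        56
11      8    E    13  Sat        16
12     31    E    25  Sat        62
13     44    D    55  Sun        88
group by day, min of miles_x2:
     miles_x2
day          
Sat        16
Sun        24
Reading off the value at row 'Sat', column 'miles_x2', we get 16.

16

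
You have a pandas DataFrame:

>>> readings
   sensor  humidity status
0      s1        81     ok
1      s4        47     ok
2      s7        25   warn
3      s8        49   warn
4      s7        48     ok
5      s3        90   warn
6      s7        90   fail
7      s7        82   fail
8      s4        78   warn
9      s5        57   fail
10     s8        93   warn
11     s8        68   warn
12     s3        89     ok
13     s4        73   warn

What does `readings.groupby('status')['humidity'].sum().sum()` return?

group by status, sum of humidity:
status
fail    229
ok      265
warn    476
Name: humidity, dtype: int64
Taking the sum of the resulting series gives 970.

970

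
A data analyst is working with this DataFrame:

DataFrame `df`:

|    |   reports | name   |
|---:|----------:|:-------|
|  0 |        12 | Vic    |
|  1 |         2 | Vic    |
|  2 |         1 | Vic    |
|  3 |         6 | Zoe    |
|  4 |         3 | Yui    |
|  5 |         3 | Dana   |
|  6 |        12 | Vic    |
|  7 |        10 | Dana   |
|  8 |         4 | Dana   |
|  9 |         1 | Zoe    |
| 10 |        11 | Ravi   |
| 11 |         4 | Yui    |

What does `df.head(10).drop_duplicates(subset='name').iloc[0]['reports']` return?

12

take first 10 rows:
   reports  name
0       12   Vic
1        2   Vic
2        1   Vic
3        6   Zoe
4        3   Yui
5        3  Dana
6       12   Vic
7       10  Dana
8        4  Dana
9        1   Zoe
drop duplicate name (keep=first):
   reports  name
0       12   Vic
3        6   Zoe
4        3   Yui
5        3  Dana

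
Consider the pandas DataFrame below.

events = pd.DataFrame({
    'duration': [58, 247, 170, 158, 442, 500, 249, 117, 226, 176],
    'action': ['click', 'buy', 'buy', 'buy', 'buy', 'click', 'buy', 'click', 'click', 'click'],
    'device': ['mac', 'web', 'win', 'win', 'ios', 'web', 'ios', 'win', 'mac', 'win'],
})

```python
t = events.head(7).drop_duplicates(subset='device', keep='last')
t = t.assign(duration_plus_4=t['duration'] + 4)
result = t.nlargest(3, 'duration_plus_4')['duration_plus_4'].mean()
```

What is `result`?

306.333333333

take first 7 rows:
   duration action device
0        58  click    mac
1       247    buy    web
2       170    buy    win
3       158    buy    win
4       442    buy    ios
5       500  click    web
6       249    buy    ios
drop duplicate device (keep=last):
   duration action device
0        58  click    mac
3       158    buy    win
5       500  click    web
6       249    buy    ios
add column duration_plus_4 = t['duration'] + 4:
   duration action device  duration_plus_4
0        58  click    mac               62
3       158    buy    win              162
5       500  click    web              504
6       249    buy    ios              253
take 3 rows with largest duration_plus_4:
   duration action device  duration_plus_4
5       500  click    web              504
6       249    buy    ios              253
3       158    buy    win              162
Reading off the mean of column 'duration_plus_4', we get 306.333333333.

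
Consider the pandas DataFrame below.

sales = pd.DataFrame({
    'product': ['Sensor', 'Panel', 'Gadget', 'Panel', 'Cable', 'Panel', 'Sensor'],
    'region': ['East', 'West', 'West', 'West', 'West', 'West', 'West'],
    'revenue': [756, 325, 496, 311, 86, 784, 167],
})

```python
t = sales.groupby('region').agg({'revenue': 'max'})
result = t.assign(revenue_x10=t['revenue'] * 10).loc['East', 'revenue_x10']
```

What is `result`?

7560

group by region, max of revenue:
        revenue
region         
East        756
West        784
add column revenue_x10 = t['revenue'] * 10:
        revenue  revenue_x10
region                      
East        756         7560
West        784         7840
So loc['East', 'revenue_x10'] = 7560.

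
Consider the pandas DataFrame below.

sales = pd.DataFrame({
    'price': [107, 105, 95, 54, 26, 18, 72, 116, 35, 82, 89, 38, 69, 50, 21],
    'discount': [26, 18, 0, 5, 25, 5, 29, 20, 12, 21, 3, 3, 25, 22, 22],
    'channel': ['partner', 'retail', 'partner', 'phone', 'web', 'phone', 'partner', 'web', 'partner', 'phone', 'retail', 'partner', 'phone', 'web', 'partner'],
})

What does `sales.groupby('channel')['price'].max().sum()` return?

group by channel, max of price:
channel
partner    107
phone       82
retail     105
web        116
Name: price, dtype: int64

410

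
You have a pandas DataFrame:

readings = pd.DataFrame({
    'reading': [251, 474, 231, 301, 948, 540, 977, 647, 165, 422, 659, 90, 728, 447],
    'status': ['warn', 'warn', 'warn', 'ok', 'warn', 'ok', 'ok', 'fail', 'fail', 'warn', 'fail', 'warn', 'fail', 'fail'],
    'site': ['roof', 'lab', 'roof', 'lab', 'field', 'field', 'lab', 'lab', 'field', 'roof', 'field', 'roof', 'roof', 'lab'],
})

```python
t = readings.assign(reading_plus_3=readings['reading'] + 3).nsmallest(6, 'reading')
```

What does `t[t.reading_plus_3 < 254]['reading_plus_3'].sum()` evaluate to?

495

add column reading_plus_3 = readings['reading'] + 3:
    reading status   site  reading_plus_3
0       251   warn   roof             254
1       474   warn    lab             477
2       231   warn   roof             234
3       301     ok    lab             304
4       948   warn  field             951
5       540     ok  field             543
6       977     ok    lab             980
7       647   fail    lab             650
8       165   fail  field             168
9       422   warn   roof             425
10      659   fail  field             662
11       90   warn   roof              93
12      728   fail   roof             731
13      447   fail    lab             450
take 6 rows with smallest reading:
    reading status   site  reading_plus_3
11       90   warn   roof              93
8       165   fail  field             168
2       231   warn   roof             234
0       251   warn   roof             254
3       301     ok    lab             304
9       422   warn   roof             425
filter rows where reading_plus_3 < 254:
    reading status   site  reading_plus_3
11       90   warn   roof              93
8       165   fail  field             168
2       231   warn   roof             234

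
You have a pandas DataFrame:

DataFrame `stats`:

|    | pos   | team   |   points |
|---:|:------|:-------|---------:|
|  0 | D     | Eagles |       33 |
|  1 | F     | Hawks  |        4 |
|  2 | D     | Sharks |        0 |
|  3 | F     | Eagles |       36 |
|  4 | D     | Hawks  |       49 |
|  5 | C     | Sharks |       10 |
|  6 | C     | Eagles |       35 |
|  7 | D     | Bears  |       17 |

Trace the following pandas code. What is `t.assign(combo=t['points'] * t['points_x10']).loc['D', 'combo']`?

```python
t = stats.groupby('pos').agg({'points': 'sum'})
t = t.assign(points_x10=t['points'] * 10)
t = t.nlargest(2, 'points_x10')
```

group by pos, sum of points:
     points
pos        
C        45
D        99
F        40
add column points_x10 = t['points'] * 10:
     points  points_x10
pos                    
C        45         450
D        99         990
F        40         400
take 2 rows with largest points_x10:
     points  points_x10
pos                    
D        99         990
C        45         450
add column combo = t['points'] * t['points_x10']:
     points  points_x10  combo
pos                           
D        99         990  98010
C        45         450  20250
value at row 'D', column 'combo' → 98010

98010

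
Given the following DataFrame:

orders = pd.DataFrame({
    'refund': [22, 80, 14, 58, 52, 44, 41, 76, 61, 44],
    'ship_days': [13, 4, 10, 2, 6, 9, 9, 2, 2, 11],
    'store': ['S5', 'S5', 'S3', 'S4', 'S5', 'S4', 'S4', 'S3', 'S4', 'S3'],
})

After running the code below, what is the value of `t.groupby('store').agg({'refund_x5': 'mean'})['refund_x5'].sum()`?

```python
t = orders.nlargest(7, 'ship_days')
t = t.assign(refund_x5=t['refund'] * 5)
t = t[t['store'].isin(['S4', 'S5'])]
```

469.166666667

take 7 rows with largest ship_days:
   refund  ship_days store
0      22         13    S5
9      44         11    S3
2      14         10    S3
5      44          9    S4
6      41          9    S4
4      52          6    S5
1      80          4    S5
add column refund_x5 = t['refund'] * 5:
   refund  ship_days store  refund_x5
0      22         13    S5        110
9      44         11    S3        220
2      14         10    S3         70
5      44          9    S4        220
6      41          9    S4        205
4      52          6    S5        260
1      80          4    S5        400
filter rows where store in ['S4', 'S5']:
   refund  ship_days store  refund_x5
0      22         13    S5        110
5      44          9    S4        220
6      41          9    S4        205
4      52          6    S5        260
1      80          4    S5        400
group by store, mean of refund_x5:
        refund_x5
store            
S4     212.500000
S5     256.666667
The sum of column 'refund_x5' is 469.166666667.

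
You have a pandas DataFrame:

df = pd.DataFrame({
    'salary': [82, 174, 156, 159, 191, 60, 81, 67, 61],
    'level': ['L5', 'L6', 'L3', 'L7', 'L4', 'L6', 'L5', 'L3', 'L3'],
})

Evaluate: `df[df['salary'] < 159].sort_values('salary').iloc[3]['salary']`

filter rows where salary < 159:
   salary level
0      82    L5
2     156    L3
5      60    L6
6      81    L5
7      67    L3
8      61    L3
sort by salary:
   salary level
5      60    L6
8      61    L3
7      67    L3
6      81    L5
0      82    L5
2     156    L3
Reading off the value at position 3, column 'salary', we get 81.

81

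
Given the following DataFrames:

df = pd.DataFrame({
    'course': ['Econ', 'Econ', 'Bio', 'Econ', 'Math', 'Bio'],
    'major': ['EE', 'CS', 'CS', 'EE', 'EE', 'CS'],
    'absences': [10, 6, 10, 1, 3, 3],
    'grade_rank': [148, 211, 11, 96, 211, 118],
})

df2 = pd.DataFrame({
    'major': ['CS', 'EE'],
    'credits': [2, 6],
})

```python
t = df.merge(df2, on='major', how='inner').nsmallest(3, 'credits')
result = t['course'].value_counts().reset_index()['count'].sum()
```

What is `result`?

merge on 'major' (how='inner') → 6 rows:
  course major  absences  grade_rank  credits
0   Econ    EE        10         148        6
1   Econ    CS         6         211        2
2    Bio    CS        10          11        2
3   Econ    EE         1          96        6
4   Math    EE         3         211        6
5    Bio    CS         3         118        2
take 3 rows with smallest credits:
  course major  absences  grade_rank  credits
1   Econ    CS         6         211        2
2    Bio    CS        10          11        2
5    Bio    CS         3         118        2
value_counts of course:
course
Bio     2
Econ    1
Name: count, dtype: int64
reset_index():
  course  count
0    Bio      2
1   Econ      1

3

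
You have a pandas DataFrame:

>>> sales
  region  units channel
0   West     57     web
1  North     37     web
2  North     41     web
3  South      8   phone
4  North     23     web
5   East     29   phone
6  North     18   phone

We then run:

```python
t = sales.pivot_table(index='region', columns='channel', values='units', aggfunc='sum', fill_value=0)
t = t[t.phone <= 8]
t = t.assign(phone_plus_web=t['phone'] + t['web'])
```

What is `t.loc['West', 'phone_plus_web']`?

pivot: rows=region, cols=channel, sum(units):
channel  phone  web
region             
East        29    0
North       18  101
South        8    0
West         0   57
filter rows where phone <= 8:
channel  phone  web
region             
South        8    0
West         0   57
add column phone_plus_web = t['phone'] + t['web']:
channel  phone  web  phone_plus_web
region                             
South        8    0               8
West         0   57              57

57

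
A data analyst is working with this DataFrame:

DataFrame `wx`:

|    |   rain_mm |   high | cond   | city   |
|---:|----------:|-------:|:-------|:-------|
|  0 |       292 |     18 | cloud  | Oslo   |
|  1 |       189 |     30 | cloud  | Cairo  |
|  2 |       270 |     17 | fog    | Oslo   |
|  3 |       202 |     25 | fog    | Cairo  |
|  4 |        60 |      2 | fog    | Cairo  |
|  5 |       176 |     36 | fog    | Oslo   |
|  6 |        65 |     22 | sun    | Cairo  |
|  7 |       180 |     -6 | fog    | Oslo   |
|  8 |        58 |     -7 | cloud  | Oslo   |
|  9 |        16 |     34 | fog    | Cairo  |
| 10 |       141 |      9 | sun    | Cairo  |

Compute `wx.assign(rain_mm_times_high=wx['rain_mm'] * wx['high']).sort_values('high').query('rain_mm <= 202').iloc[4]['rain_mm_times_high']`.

add column rain_mm_times_high = wx['rain_mm'] * wx['high']:
    rain_mm  high   cond   city  rain_mm_times_high
0       292    18  cloud   Oslo                5256
1       189    30  cloud  Cairo                5670
2       270    17    fog   Oslo                4590
3       202    25    fog  Cairo                5050
4        60     2    fog  Cairo                 120
5       176    36    fog   Oslo                6336
6        65    22    sun  Cairo                1430
7       180    -6    fog   Oslo               -1080
8        58    -7  cloud   Oslo                -406
9        16    34    fog  Cairo                 544
10      141     9    sun  Cairo                1269
sort by high:
    rain_mm  high   cond   city  rain_mm_times_high
8        58    -7  cloud   Oslo                -406
7       180    -6    fog   Oslo               -1080
4        60     2    fog  Cairo                 120
10      141     9    sun  Cairo                1269
2       270    17    fog   Oslo                4590
0       292    18  cloud   Oslo                5256
6        65    22    sun  Cairo                1430
3       202    25    fog  Cairo                5050
1       189    30  cloud  Cairo                5670
9        16    34    fog  Cairo                 544
5       176    36    fog   Oslo                6336
filter rows where rain_mm <= 202:
    rain_mm  high   cond   city  rain_mm_times_high
8        58    -7  cloud   Oslo                -406
7       180    -6    fog   Oslo               -1080
4        60     2    fog  Cairo                 120
10      141     9    sun  Cairo                1269
6        65    22    sun  Cairo                1430
3       202    25    fog  Cairo                5050
1       189    30  cloud  Cairo                5670
9        16    34    fog  Cairo                 544
5       176    36    fog   Oslo                6336
Taking the value at position 4, column 'rain_mm_times_high' gives 1430.

1430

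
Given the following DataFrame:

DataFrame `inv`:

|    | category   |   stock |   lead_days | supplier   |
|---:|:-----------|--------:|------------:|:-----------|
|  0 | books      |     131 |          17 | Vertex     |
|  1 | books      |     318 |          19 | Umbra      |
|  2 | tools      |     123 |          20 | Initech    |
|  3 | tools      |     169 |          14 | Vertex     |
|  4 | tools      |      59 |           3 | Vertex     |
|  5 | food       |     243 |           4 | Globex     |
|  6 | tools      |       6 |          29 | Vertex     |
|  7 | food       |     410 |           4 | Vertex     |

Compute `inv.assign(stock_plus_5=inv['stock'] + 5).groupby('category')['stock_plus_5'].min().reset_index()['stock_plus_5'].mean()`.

add column stock_plus_5 = inv['stock'] + 5:
  category  stock  lead_days supplier  stock_plus_5
0    books    131         17   Vertex           136
1    books    318         19    Umbra           323
2    tools    123         20  Initech           128
3    tools    169         14   Vertex           174
4    tools     59          3   Vertex            64
5     food    243          4   Globex           248
6    tools      6         29   Vertex            11
7     food    410          4   Vertex           415
group by category, min of stock_plus_5:
category
books    136
food     248
tools     11
Name: stock_plus_5, dtype: int64
reset_index():
  category  stock_plus_5
0    books           136
1     food           248
2    tools            11

131.666666667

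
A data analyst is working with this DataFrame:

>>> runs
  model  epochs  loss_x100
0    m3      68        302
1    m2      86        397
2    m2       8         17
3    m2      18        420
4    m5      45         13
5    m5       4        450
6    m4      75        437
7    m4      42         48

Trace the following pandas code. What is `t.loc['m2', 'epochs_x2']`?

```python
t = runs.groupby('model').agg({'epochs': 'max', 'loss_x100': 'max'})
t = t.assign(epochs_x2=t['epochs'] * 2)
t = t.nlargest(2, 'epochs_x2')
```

group by model: max(epochs), max(loss_x100):
       epochs  loss_x100
model                   
m2         86        420
m3         68        302
m4         75        437
m5         45        450
add column epochs_x2 = t['epochs'] * 2:
       epochs  loss_x100  epochs_x2
model                              
m2         86        420        172
m3         68        302        136
m4         75        437        150
m5         45        450         90
take 2 rows with largest epochs_x2:
       epochs  loss_x100  epochs_x2
model                              
m2         86        420        172
m4         75        437        150
Then the value at row 'm2', column 'epochs_x2': 172

172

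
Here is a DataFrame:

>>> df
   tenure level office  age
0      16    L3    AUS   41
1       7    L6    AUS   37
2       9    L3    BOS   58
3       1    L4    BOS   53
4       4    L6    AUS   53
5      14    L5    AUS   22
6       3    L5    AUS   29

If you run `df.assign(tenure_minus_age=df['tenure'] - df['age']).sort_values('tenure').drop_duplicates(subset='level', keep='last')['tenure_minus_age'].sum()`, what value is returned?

-115

add column tenure_minus_age = df['tenure'] - df['age']:
   tenure level office  age  tenure_minus_age
0      16    L3    AUS   41               -25
1       7    L6    AUS   37               -30
2       9    L3    BOS   58               -49
3       1    L4    BOS   53               -52
4       4    L6    AUS   53               -49
5      14    L5    AUS   22                -8
6       3    L5    AUS   29               -26
sort by tenure:
   tenure level office  age  tenure_minus_age
3       1    L4    BOS   53               -52
6       3    L5    AUS   29               -26
4       4    L6    AUS   53               -49
1       7    L6    AUS   37               -30
2       9    L3    BOS   58               -49
5      14    L5    AUS   22                -8
0      16    L3    AUS   41               -25
drop duplicate level (keep=last):
   tenure level office  age  tenure_minus_age
3       1    L4    BOS   53               -52
1       7    L6    AUS   37               -30
5      14    L5    AUS   22                -8
0      16    L3    AUS   41               -25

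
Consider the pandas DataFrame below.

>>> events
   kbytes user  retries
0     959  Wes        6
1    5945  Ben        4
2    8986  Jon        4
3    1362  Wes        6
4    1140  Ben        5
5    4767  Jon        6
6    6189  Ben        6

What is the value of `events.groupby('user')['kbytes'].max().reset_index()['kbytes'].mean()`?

group by user, max of kbytes:
user
Ben    6189
Jon    8986
Wes    1362
Name: kbytes, dtype: int64
reset_index():
  user  kbytes
0  Ben    6189
1  Jon    8986
2  Wes    1362

5512.33333333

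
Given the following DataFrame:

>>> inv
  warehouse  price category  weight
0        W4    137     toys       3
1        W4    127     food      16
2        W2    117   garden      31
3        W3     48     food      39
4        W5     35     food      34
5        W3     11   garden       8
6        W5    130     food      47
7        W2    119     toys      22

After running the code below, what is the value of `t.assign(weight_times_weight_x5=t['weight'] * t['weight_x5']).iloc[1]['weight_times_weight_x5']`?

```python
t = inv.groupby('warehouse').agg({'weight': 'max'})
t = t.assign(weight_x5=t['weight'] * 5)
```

7605

group by warehouse, max of weight:
           weight
warehouse        
W2             31
W3             39
W4             16
W5             47
add column weight_x5 = t['weight'] * 5:
           weight  weight_x5
warehouse                   
W2             31        155
W3             39        195
W4             16         80
W5             47        235
add column weight_times_weight_x5 = t['weight'] * t['weight_x5']:
           weight  weight_x5  weight_times_weight_x5
warehouse                                           
W2             31        155                    4805
W3             39        195                    7605
W4             16         80                    1280
W5             47        235                   11045
Hence 7605.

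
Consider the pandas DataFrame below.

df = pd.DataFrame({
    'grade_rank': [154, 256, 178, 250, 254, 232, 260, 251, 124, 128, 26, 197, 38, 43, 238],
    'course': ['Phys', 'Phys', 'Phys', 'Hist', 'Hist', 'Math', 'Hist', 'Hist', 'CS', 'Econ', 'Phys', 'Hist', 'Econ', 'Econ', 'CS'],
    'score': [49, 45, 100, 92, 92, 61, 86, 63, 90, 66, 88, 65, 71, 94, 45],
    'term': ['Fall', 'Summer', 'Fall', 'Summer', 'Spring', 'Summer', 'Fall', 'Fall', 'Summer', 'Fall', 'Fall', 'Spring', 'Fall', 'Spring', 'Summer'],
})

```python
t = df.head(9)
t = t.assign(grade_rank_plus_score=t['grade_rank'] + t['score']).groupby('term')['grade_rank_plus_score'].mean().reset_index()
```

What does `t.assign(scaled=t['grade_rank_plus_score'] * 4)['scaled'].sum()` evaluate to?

take first 9 rows:
   grade_rank course  score    term
0         154   Phys     49    Fall
1         256   Phys     45  Summer
2         178   Phys    100    Fall
3         250   Hist     92  Summer
4         254   Hist     92  Spring
5         232   Math     61  Summer
6         260   Hist     86    Fall
7         251   Hist     63    Fall
8         124     CS     90  Summer
add column grade_rank_plus_score = t['grade_rank'] + t['score']:
   grade_rank course  score    term  grade_rank_plus_score
0         154   Phys     49    Fall                    203
1         256   Phys     45  Summer                    301
2         178   Phys    100    Fall                    278
3         250   Hist     92  Summer                    342
4         254   Hist     92  Spring                    346
5         232   Math     61  Summer                    293
6         260   Hist     86    Fall                    346
7         251   Hist     63    Fall                    314
8         124     CS     90  Summer                    214
group by term, mean of grade_rank_plus_score:
term
Fall      285.25
Spring    346.00
Summer    287.50
Name: grade_rank_plus_score, dtype: float64
reset_index():
     term  grade_rank_plus_score
0    Fall                 285.25
1  Spring                 346.00
2  Summer                 287.50
add column scaled = t['grade_rank_plus_score'] * 4:
     term  grade_rank_plus_score  scaled
0    Fall                 285.25  1141.0
1  Spring                 346.00  1384.0
2  Summer                 287.50  1150.0

3675.0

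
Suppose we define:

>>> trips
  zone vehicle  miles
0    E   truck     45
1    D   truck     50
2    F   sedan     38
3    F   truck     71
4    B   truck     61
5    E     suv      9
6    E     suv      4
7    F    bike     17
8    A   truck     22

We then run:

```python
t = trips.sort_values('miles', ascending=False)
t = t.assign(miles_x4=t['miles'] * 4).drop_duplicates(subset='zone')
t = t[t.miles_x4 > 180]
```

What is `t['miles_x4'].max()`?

sort by miles descending:
  zone vehicle  miles
3    F   truck     71
4    B   truck     61
1    D   truck     50
0    E   truck     45
2    F   sedan     38
8    A   truck     22
7    F    bike     17
5    E     suv      9
6    E     suv      4
add column miles_x4 = t['miles'] * 4:
  zone vehicle  miles  miles_x4
3    F   truck     71       284
4    B   truck     61       244
1    D   truck     50       200
0    E   truck     45       180
2    F   sedan     38       152
8    A   truck     22        88
7    F    bike     17        68
5    E     suv      9        36
6    E     suv      4        16
drop duplicate zone (keep=first):
  zone vehicle  miles  miles_x4
3    F   truck     71       284
4    B   truck     61       244
1    D   truck     50       200
0    E   truck     45       180
8    A   truck     22        88
filter rows where miles_x4 > 180:
  zone vehicle  miles  miles_x4
3    F   truck     71       284
4    B   truck     61       244
1    D   truck     50       200

284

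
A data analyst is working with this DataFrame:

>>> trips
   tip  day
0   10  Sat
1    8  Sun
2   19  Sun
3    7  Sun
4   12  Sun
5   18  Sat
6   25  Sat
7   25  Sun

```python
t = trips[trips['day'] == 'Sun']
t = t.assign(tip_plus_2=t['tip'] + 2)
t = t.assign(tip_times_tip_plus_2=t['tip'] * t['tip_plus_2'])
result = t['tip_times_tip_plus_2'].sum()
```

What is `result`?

filter rows where day == 'Sun':
   tip  day
1    8  Sun
2   19  Sun
3    7  Sun
4   12  Sun
7   25  Sun
add column tip_plus_2 = t['tip'] + 2:
   tip  day  tip_plus_2
1    8  Sun          10
2   19  Sun          21
3    7  Sun           9
4   12  Sun          14
7   25  Sun          27
add column tip_times_tip_plus_2 = t['tip'] * t['tip_plus_2']:
   tip  day  tip_plus_2  tip_times_tip_plus_2
1    8  Sun          10                    80
2   19  Sun          21                   399
3    7  Sun           9                    63
4   12  Sun          14                   168
7   25  Sun          27                   675
Taking the sum of column 'tip_times_tip_plus_2' gives 1385.

1385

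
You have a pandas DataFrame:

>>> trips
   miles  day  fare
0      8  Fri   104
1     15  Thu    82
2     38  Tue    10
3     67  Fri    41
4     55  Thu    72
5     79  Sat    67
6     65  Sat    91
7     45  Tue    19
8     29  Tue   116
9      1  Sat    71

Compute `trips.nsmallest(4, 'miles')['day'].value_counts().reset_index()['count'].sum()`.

take 4 rows with smallest miles:
   miles  day  fare
9      1  Sat    71
0      8  Fri   104
1     15  Thu    82
8     29  Tue   116
value_counts of day:
day
Sat    1
Fri    1
Thu    1
Tue    1
Name: count, dtype: int64
reset_index():
   day  count
0  Sat      1
1  Fri      1
2  Thu      1
3  Tue      1
Taking the sum of column 'count' gives 4.

4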